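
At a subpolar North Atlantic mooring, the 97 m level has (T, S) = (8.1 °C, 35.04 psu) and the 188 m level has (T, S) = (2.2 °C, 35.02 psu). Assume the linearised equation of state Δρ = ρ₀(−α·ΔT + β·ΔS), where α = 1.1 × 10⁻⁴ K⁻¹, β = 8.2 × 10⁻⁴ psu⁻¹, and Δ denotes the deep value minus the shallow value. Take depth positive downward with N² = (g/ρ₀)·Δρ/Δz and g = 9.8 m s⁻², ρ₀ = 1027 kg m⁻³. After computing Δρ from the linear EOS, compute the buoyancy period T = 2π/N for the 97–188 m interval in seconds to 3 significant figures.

761 s

ΔT = -5.9 K, ΔS = -0.02 psu (deep − shallow).
Δρ/ρ₀ = −αΔT + βΔS = 6.49 × 10⁻⁴ − 1.64 × 10⁻⁵ = 6.326 × 10⁻⁴, so Δρ ≈ 0.6497 kg m⁻³.
N² = (g/ρ₀)·Δρ/Δz = g·(Δρ/ρ₀)/Δz = 9.8 × 6.326 × 10⁻⁴ / 91 = 6.8126 × 10⁻⁵ s⁻².
N = √(6.8126 × 10⁻⁵) = 8.2538 × 10⁻³ rad s⁻¹ → T = 2π/N = 761.25 s ≈ 761 s.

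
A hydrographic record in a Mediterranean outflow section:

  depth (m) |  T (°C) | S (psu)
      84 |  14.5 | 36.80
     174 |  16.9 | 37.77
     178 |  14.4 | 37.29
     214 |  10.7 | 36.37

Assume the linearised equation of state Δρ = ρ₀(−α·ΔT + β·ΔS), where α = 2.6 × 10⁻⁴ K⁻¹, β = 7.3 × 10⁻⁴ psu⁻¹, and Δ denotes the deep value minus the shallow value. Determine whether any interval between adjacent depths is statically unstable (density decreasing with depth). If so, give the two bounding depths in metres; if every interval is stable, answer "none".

none

Evaluate Δρ/ρ₀ = −αΔT + βΔS across each adjacent pair:
  84–174 m: −αΔT+βΔS = −(2.6 × 10⁻⁴)(+2.4)+(7.3 × 10⁻⁴)(+0.97) = 8.4 × 10⁻⁵ → stable
  174–178 m: −αΔT+βΔS = −(2.6 × 10⁻⁴)(-2.5)+(7.3 × 10⁻⁴)(-0.48) = 3.0 × 10⁻⁴ → stable
  178–214 m: −αΔT+βΔS = −(2.6 × 10⁻⁴)(-3.7)+(7.3 × 10⁻⁴)(-0.92) = 2.9 × 10⁻⁴ → stable
Every interval has Δρ > 0: the column is stably stratified throughout.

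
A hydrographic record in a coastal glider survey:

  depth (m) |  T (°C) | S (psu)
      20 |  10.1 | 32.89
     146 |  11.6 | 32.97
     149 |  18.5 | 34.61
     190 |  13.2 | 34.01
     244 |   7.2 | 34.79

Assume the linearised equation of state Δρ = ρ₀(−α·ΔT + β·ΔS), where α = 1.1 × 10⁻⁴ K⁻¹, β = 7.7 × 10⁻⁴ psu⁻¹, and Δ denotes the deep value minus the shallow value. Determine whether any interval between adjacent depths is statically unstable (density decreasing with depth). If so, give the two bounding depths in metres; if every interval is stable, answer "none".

20–146 m

Evaluate Δρ/ρ₀ = −αΔT + βΔS across each adjacent pair:
  20–146 m: −αΔT+βΔS = −(1.1 × 10⁻⁴)(+1.5)+(7.7 × 10⁻⁴)(+0.08) = -1.0 × 10⁻⁴ → UNSTABLE
  146–149 m: −αΔT+βΔS = −(1.1 × 10⁻⁴)(+6.9)+(7.7 × 10⁻⁴)(+1.64) = 5.0 × 10⁻⁴ → stable
  149–190 m: −αΔT+βΔS = −(1.1 × 10⁻⁴)(-5.3)+(7.7 × 10⁻⁴)(-0.60) = 1.2 × 10⁻⁴ → stable
  190–244 m: −αΔT+βΔS = −(1.1 × 10⁻⁴)(-6.0)+(7.7 × 10⁻⁴)(+0.78) = 1.3 × 10⁻³ → stable
The 20–146 m interval has Δρ < 0: lighter water underlies denser water.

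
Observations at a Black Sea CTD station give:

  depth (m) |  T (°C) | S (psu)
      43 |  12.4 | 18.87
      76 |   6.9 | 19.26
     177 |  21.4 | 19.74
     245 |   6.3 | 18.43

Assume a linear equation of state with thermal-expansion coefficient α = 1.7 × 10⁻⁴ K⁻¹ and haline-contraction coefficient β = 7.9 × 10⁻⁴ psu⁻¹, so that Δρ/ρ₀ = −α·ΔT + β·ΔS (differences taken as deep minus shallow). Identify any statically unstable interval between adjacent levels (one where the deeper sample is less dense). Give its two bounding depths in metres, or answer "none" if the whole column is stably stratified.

Evaluate Δρ/ρ₀ = −αΔT + βΔS across each adjacent pair:
  43–76 m: −αΔT+βΔS = −(1.7 × 10⁻⁴)(-5.5)+(7.9 × 10⁻⁴)(+0.39) = 1.2 × 10⁻³ → stable
  76–177 m: −αΔT+βΔS = −(1.7 × 10⁻⁴)(+14.5)+(7.9 × 10⁻⁴)(+0.48) = -2.1 × 10⁻³ → UNSTABLE
  177–245 m: −αΔT+βΔS = −(1.7 × 10⁻⁴)(-15.1)+(7.9 × 10⁻⁴)(-1.31) = 1.5 × 10⁻³ → stable
The 76–177 m interval has Δρ < 0: lighter water underlies denser water.

76–177 m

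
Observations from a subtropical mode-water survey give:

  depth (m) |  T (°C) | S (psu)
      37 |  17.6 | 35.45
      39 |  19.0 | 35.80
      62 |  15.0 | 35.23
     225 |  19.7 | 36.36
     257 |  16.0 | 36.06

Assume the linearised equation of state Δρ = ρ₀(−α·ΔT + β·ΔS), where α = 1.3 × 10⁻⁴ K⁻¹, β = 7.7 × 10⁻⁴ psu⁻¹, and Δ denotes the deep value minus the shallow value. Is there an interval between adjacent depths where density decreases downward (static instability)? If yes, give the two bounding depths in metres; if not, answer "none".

none

Evaluate Δρ/ρ₀ = −αΔT + βΔS across each adjacent pair:
  37–39 m: −αΔT+βΔS = −(1.3 × 10⁻⁴)(+1.4)+(7.7 × 10⁻⁴)(+0.35) = 8.8 × 10⁻⁵ → stable
  39–62 m: −αΔT+βΔS = −(1.3 × 10⁻⁴)(-4.0)+(7.7 × 10⁻⁴)(-0.57) = 8.1 × 10⁻⁵ → stable
  62–225 m: −αΔT+βΔS = −(1.3 × 10⁻⁴)(+4.7)+(7.7 × 10⁻⁴)(+1.13) = 2.6 × 10⁻⁴ → stable
  225–257 m: −αΔT+βΔS = −(1.3 × 10⁻⁴)(-3.7)+(7.7 × 10⁻⁴)(-0.30) = 2.5 × 10⁻⁴ → stable
Every interval has Δρ > 0: the column is stably stratified throughout.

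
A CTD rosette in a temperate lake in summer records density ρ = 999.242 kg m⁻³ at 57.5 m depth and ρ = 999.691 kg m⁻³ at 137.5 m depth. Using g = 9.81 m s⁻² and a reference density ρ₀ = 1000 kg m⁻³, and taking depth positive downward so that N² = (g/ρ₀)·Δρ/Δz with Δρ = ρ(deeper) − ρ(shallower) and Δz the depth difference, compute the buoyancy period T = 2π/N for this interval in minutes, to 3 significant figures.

Δρ = 999.691 − 999.242 = 0.449 kg m⁻³ over Δz = 137.5 − 57.5 = 80 m.
N² = (9.81/1000) × (0.449/80) = 5.5059 × 10⁻⁵ s⁻².
N = √(5.5059 × 10⁻⁵) = 7.4202 × 10⁻³ rad s⁻¹, so T = 2π/N = 846.77 s = 14.113 min ≈ 14.1 min.
N² > 0, so the interval is statically stable.

14.1 min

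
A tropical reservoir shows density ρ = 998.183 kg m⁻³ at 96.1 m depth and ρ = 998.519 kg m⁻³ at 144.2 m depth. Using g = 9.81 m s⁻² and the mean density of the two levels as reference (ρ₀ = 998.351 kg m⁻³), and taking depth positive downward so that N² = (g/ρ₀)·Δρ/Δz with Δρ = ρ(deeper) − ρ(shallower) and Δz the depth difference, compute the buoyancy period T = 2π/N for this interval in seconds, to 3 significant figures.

758 s

Δρ = 998.519 − 998.183 = 0.336 kg m⁻³ over Δz = 144.2 − 96.1 = 48.1 m.
N² = (9.81/998.351) × (0.336/48.1) = 6.8640 × 10⁻⁵ s⁻².
N = √(6.8640 × 10⁻⁵) = 8.2849 × 10⁻³ rad s⁻¹, so T = 2π/N = 758.39 s ≈ 758 s.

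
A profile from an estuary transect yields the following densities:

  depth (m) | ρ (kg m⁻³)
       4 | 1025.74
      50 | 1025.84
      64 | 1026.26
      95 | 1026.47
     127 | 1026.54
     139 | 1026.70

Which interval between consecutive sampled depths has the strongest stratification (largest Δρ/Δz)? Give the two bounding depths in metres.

50–64 m

Compute the density gradient over each adjacent pair:
  4–50 m: Δρ/Δz = 0.10/46 = 2.2 × 10⁻³ kg m⁻⁴
  50–64 m: Δρ/Δz = 0.42/14 = 0.030 kg m⁻⁴
  64–95 m: Δρ/Δz = 0.21/31 = 6.8 × 10⁻³ kg m⁻⁴
  95–127 m: Δρ/Δz = 0.07/32 = 2.2 × 10⁻³ kg m⁻⁴
  127–139 m: Δρ/Δz = 0.16/12 = 0.013 kg m⁻⁴
The largest gradient is in the 50–64 m interval — the pycnocline.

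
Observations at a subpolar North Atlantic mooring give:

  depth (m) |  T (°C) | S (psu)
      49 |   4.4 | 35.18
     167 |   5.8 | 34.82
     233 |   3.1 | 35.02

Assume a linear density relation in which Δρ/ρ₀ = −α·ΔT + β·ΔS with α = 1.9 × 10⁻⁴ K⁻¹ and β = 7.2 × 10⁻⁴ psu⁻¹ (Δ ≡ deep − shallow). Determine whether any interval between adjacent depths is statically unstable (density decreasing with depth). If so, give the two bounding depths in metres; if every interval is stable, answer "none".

49–167 m

Evaluate Δρ/ρ₀ = −αΔT + βΔS across each adjacent pair:
  49–167 m: −αΔT+βΔS = −(1.9 × 10⁻⁴)(+1.4)+(7.2 × 10⁻⁴)(-0.36) = -5.3 × 10⁻⁴ → UNSTABLE
  167–233 m: −αΔT+βΔS = −(1.9 × 10⁻⁴)(-2.7)+(7.2 × 10⁻⁴)(+0.20) = 6.6 × 10⁻⁴ → stable
The 49–167 m interval has Δρ < 0: lighter water underlies denser water.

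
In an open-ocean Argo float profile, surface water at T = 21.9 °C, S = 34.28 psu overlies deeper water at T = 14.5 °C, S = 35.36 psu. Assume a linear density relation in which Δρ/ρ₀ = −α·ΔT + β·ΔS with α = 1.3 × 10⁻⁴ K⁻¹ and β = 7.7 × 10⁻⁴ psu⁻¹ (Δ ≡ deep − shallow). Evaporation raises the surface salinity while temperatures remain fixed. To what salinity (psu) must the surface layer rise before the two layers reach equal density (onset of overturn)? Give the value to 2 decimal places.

Neutral buoyancy requires −α(T_deep − T_surf) + β(S_deep − S_surf′) = 0.
S_surf′ = S_deep − (α/β)·ΔT = 35.36 − (1.3 × 10⁻⁴/7.7 × 10⁻⁴)·(-7.4) = 36.6094 psu.
Increase required: 36.6094 − 34.28 = 2.3294 psu.

36.61 psu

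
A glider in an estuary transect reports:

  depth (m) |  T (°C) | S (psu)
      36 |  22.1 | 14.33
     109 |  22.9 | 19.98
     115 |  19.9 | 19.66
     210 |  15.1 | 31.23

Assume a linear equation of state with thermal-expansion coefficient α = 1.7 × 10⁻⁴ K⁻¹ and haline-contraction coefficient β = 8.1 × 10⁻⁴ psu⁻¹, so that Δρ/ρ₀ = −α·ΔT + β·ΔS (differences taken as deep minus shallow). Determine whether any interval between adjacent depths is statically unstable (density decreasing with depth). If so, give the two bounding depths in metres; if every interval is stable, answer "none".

none

Evaluate Δρ/ρ₀ = −αΔT + βΔS across each adjacent pair:
  36–109 m: −αΔT+βΔS = −(1.7 × 10⁻⁴)(+0.8)+(8.1 × 10⁻⁴)(+5.65) = 4.4 × 10⁻³ → stable
  109–115 m: −αΔT+βΔS = −(1.7 × 10⁻⁴)(-3.0)+(8.1 × 10⁻⁴)(-0.32) = 2.5 × 10⁻⁴ → stable
  115–210 m: −αΔT+βΔS = −(1.7 × 10⁻⁴)(-4.8)+(8.1 × 10⁻⁴)(+11.57) = 0.010 → stable
Every interval has Δρ > 0: the column is stably stratified throughout.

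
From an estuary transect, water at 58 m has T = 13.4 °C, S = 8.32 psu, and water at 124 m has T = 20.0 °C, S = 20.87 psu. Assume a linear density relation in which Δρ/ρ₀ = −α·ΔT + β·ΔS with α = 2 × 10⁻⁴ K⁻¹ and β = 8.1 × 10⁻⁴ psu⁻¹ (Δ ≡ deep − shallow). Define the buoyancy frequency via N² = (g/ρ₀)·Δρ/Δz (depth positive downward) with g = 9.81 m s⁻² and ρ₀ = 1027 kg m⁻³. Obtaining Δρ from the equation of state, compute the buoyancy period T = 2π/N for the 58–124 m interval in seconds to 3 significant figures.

173 s

ΔT = +6.6 K, ΔS = +12.55 psu (deep − shallow).
Δρ/ρ₀ = −αΔT + βΔS = -1.32 × 10⁻³ + 0.0101655 = 8.8455 × 10⁻³, so Δρ ≈ 9.084 kg m⁻³.
N² = (g/ρ₀)·Δρ/Δz = g·(Δρ/ρ₀)/Δz = 9.81 × 8.8455 × 10⁻³ / 66 = 1.3148 × 10⁻³ s⁻².
N = √(1.3148 × 10⁻³) = 0.036260 rad s⁻¹ → T = 2π/N = 173.28 s ≈ 173 s.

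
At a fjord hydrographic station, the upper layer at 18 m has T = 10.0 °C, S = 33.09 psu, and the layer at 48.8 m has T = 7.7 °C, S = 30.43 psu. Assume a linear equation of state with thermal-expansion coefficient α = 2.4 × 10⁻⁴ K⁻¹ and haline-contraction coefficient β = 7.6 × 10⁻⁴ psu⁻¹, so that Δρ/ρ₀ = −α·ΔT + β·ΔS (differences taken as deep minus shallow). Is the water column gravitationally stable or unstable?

unstable

ΔT = 7.7 − 10.0 = -2.3 K and ΔS = 30.43 − 33.09 = -2.66 psu (deep − shallow).
−αΔT = 5.52 × 10⁻⁴; βΔS = -2.0216 × 10⁻³; sum Δρ/ρ₀ = -1.4696 × 10⁻³.
Δρ/ρ₀ < 0, so Δρ < 0: deeper water is lighter → statically unstable; the column would overturn.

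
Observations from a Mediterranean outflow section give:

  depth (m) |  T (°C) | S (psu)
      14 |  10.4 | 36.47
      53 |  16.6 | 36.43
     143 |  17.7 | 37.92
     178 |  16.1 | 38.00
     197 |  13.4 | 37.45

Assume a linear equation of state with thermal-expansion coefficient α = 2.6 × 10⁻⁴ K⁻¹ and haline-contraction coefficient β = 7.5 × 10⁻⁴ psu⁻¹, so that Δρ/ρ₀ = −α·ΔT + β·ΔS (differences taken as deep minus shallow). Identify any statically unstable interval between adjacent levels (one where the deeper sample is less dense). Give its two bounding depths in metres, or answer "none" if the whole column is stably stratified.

Evaluate Δρ/ρ₀ = −αΔT + βΔS across each adjacent pair:
  14–53 m: −αΔT+βΔS = −(2.6 × 10⁻⁴)(+6.2)+(7.5 × 10⁻⁴)(-0.04) = -1.6 × 10⁻³ → UNSTABLE
  53–143 m: −αΔT+βΔS = −(2.6 × 10⁻⁴)(+1.1)+(7.5 × 10⁻⁴)(+1.49) = 8.3 × 10⁻⁴ → stable
  143–178 m: −αΔT+βΔS = −(2.6 × 10⁻⁴)(-1.6)+(7.5 × 10⁻⁴)(+0.08) = 4.8 × 10⁻⁴ → stable
  178–197 m: −αΔT+βΔS = −(2.6 × 10⁻⁴)(-2.7)+(7.5 × 10⁻⁴)(-0.55) = 2.9 × 10⁻⁴ → stable
The 14–53 m interval has Δρ < 0: lighter water underlies denser water.

14–53 m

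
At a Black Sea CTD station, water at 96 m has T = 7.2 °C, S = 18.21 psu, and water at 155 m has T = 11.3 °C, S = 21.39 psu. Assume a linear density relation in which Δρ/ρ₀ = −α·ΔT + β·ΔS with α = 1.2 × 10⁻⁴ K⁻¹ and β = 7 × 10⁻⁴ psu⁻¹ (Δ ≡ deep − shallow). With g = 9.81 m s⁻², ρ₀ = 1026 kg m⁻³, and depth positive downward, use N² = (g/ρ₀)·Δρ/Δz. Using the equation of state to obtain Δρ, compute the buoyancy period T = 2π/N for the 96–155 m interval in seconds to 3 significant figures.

370 s

ΔT = +4.1 K, ΔS = +3.18 psu (deep − shallow).
Δρ/ρ₀ = −αΔT + βΔS = -4.92 × 10⁻⁴ + 2.226 × 10⁻³ = 1.734 × 10⁻³, so Δρ ≈ 1.779 kg m⁻³.
N² = (g/ρ₀)·Δρ/Δz = g·(Δρ/ρ₀)/Δz = 9.81 × 1.734 × 10⁻³ / 59 = 2.8831 × 10⁻⁴ s⁻².
N = √(2.8831 × 10⁻⁴) = 0.016980 rad s⁻¹ → T = 2π/N = 370.03 s ≈ 370 s.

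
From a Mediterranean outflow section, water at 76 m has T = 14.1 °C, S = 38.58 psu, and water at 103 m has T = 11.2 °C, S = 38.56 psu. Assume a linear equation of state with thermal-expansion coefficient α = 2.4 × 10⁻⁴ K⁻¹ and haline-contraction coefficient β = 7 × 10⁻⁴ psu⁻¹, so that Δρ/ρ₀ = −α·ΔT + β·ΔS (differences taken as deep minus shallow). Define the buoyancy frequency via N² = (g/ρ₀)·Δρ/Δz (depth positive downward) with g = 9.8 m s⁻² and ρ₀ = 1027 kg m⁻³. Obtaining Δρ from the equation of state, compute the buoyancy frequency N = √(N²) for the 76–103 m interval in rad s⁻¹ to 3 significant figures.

0.0157 rad s⁻¹

ΔT = -2.9 K, ΔS = -0.02 psu (deep − shallow).
Δρ/ρ₀ = −αΔT + βΔS = 6.96 × 10⁻⁴ − 1.40 × 10⁻⁵ = 6.82 × 10⁻⁴, so Δρ ≈ 0.7004 kg m⁻³.
N² = (g/ρ₀)·Δρ/Δz = g·(Δρ/ρ₀)/Δz = 9.8 × 6.82 × 10⁻⁴ / 27 = 2.4754 × 10⁻⁴ s⁻².
N = √(2.4754 × 10⁻⁴) = 0.015733 rad s⁻¹ ≈ 0.0157 rad s⁻¹.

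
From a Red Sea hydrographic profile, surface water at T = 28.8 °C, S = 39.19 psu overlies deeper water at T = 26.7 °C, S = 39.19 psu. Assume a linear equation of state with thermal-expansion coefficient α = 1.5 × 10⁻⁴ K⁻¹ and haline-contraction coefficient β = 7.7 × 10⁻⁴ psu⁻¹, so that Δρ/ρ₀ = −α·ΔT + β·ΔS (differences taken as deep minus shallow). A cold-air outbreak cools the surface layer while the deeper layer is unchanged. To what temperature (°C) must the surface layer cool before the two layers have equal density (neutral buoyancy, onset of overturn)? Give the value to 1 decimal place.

Neutral buoyancy requires Δρ = 0, i.e. −α(T_deep − T_surf′) + β(S_deep − S_surf) = 0.
T_surf′ = T_deep − (β/α)·ΔS = 26.7 − (7.7 × 10⁻⁴/1.5 × 10⁻⁴)·(+0.00) = 26.700 °C.
Cooling required: 28.8 − (26.700) = 2.100 °C.

26.7 °C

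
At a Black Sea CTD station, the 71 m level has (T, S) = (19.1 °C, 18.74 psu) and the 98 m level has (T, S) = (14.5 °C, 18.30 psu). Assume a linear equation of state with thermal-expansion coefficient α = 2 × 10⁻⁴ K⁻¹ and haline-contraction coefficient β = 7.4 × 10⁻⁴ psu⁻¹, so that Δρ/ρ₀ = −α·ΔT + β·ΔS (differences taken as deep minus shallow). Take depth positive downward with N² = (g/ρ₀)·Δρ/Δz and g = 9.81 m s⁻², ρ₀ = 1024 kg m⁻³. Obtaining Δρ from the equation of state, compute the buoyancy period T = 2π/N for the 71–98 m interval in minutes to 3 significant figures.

7.13 min

ΔT = -4.6 K, ΔS = -0.44 psu (deep − shallow).
Δρ/ρ₀ = −αΔT + βΔS = 9.20 × 10⁻⁴ − 3.256 × 10⁻⁴ = 5.944 × 10⁻⁴, so Δρ ≈ 0.6087 kg m⁻³.
N² = (g/ρ₀)·Δρ/Δz = g·(Δρ/ρ₀)/Δz = 9.81 × 5.944 × 10⁻⁴ / 27 = 2.1597 × 10⁻⁴ s⁻².
N = √(2.1597 × 10⁻⁴) = 0.014696 rad s⁻¹ → T = 2π/N = 427.54 s = 7.1257 min ≈ 7.13 min.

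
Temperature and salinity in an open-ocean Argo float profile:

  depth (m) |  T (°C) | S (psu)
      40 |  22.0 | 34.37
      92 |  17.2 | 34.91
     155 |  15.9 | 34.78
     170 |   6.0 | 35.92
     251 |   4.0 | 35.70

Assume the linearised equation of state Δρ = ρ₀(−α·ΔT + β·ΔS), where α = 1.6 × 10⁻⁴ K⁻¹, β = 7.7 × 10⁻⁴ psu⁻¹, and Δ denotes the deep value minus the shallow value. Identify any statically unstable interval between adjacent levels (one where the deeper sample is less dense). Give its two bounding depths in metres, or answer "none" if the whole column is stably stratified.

none

Evaluate Δρ/ρ₀ = −αΔT + βΔS across each adjacent pair:
  40–92 m: −αΔT+βΔS = −(1.6 × 10⁻⁴)(-4.8)+(7.7 × 10⁻⁴)(+0.54) = 1.2 × 10⁻³ → stable
  92–155 m: −αΔT+βΔS = −(1.6 × 10⁻⁴)(-1.3)+(7.7 × 10⁻⁴)(-0.13) = 1.1 × 10⁻⁴ → stable
  155–170 m: −αΔT+βΔS = −(1.6 × 10⁻⁴)(-9.9)+(7.7 × 10⁻⁴)(+1.14) = 2.5 × 10⁻³ → stable
  170–251 m: −αΔT+βΔS = −(1.6 × 10⁻⁴)(-2.0)+(7.7 × 10⁻⁴)(-0.22) = 1.5 × 10⁻⁴ → stable
Every interval has Δρ > 0: the column is stably stratified throughout.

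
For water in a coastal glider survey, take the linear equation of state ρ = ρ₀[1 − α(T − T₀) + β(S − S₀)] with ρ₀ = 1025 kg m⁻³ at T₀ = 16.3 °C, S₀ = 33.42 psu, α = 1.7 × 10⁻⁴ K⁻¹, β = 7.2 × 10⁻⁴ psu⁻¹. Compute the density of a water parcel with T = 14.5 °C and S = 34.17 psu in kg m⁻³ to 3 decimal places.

T − T₀ = -1.8 K, S − S₀ = +0.75 psu.
Bracket = 1 − α·(-1.8) + β·(+0.75) = 1 + (8.46 × 10⁻⁴) = 1.0008460.
ρ = 1025 × 1.0008460 = 1025.867 kg m⁻³.

1025.867 kg m⁻³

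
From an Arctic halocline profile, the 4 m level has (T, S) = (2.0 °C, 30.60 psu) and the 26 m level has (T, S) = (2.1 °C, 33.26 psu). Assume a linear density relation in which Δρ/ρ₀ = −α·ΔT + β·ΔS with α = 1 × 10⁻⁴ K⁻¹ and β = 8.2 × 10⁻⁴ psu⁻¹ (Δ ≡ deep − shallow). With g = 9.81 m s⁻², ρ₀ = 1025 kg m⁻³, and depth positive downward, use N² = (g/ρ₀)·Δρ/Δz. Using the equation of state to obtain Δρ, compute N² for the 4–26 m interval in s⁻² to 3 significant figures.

9.68 × 10⁻⁴ s⁻²

ΔT = +0.1 K, ΔS = +2.66 psu (deep − shallow).
Δρ/ρ₀ = −αΔT + βΔS = -1.00 × 10⁻⁵ + 2.1812 × 10⁻³ = 2.1712 × 10⁻³, so Δρ ≈ 2.225 kg m⁻³.
N² = (g/ρ₀)·Δρ/Δz = g·(Δρ/ρ₀)/Δz = 9.81 × 2.1712 × 10⁻³ / 22 = 9.6816 × 10⁻⁴ s⁻² ≈ 9.68 × 10⁻⁴ s⁻².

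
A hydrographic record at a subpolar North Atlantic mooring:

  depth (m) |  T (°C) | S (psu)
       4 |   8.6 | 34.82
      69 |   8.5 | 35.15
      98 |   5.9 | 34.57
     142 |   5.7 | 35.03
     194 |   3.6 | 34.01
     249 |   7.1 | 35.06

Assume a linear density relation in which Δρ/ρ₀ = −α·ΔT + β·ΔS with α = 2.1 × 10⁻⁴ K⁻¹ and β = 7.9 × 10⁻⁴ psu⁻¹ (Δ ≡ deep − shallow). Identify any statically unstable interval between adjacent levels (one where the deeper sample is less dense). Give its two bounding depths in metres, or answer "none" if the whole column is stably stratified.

142–194 m

Evaluate Δρ/ρ₀ = −αΔT + βΔS across each adjacent pair:
  4–69 m: −αΔT+βΔS = −(2.1 × 10⁻⁴)(-0.1)+(7.9 × 10⁻⁴)(+0.33) = 2.8 × 10⁻⁴ → stable
  69–98 m: −αΔT+βΔS = −(2.1 × 10⁻⁴)(-2.6)+(7.9 × 10⁻⁴)(-0.58) = 8.8 × 10⁻⁵ → stable
  98–142 m: −αΔT+βΔS = −(2.1 × 10⁻⁴)(-0.2)+(7.9 × 10⁻⁴)(+0.46) = 4.1 × 10⁻⁴ → stable
  142–194 m: −αΔT+βΔS = −(2.1 × 10⁻⁴)(-2.1)+(7.9 × 10⁻⁴)(-1.02) = -3.6 × 10⁻⁴ → UNSTABLE
  194–249 m: −αΔT+βΔS = −(2.1 × 10⁻⁴)(+3.5)+(7.9 × 10⁻⁴)(+1.05) = 9.5 × 10⁻⁵ → stable
The 142–194 m interval has Δρ < 0: lighter water underlies denser water.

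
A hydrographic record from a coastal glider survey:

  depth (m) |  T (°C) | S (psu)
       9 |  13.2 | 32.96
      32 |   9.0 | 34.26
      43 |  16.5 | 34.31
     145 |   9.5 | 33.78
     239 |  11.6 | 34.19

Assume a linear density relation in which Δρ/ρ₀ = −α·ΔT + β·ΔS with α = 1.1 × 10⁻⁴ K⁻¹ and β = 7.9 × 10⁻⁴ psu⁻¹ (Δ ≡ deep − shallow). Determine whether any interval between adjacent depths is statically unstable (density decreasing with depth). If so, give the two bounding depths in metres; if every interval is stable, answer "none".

32–43 m

Evaluate Δρ/ρ₀ = −αΔT + βΔS across each adjacent pair:
  9–32 m: −αΔT+βΔS = −(1.1 × 10⁻⁴)(-4.2)+(7.9 × 10⁻⁴)(+1.30) = 1.5 × 10⁻³ → stable
  32–43 m: −αΔT+βΔS = −(1.1 × 10⁻⁴)(+7.5)+(7.9 × 10⁻⁴)(+0.05) = -7.9 × 10⁻⁴ → UNSTABLE
  43–145 m: −αΔT+βΔS = −(1.1 × 10⁻⁴)(-7.0)+(7.9 × 10⁻⁴)(-0.53) = 3.5 × 10⁻⁴ → stable
  145–239 m: −αΔT+βΔS = −(1.1 × 10⁻⁴)(+2.1)+(7.9 × 10⁻⁴)(+0.41) = 9.3 × 10⁻⁵ → stable
The 32–43 m interval has Δρ < 0: lighter water underlies denser water.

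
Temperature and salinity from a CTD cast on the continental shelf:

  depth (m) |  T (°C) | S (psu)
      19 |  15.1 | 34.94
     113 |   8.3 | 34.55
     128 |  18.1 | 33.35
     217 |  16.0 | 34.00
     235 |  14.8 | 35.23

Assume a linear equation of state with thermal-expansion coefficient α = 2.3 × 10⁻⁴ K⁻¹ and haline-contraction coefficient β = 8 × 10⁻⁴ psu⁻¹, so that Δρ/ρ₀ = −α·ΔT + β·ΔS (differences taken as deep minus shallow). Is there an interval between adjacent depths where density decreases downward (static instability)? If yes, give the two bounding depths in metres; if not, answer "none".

Evaluate Δρ/ρ₀ = −αΔT + βΔS across each adjacent pair:
  19–113 m: −αΔT+βΔS = −(2.3 × 10⁻⁴)(-6.8)+(8 × 10⁻⁴)(-0.39) = 1.3 × 10⁻³ → stable
  113–128 m: −αΔT+βΔS = −(2.3 × 10⁻⁴)(+9.8)+(8 × 10⁻⁴)(-1.20) = -3.2 × 10⁻³ → UNSTABLE
  128–217 m: −αΔT+βΔS = −(2.3 × 10⁻⁴)(-2.1)+(8 × 10⁻⁴)(+0.65) = 1.0 × 10⁻³ → stable
  217–235 m: −αΔT+βΔS = −(2.3 × 10⁻⁴)(-1.2)+(8 × 10⁻⁴)(+1.23) = 1.3 × 10⁻³ → stable
The 113–128 m interval has Δρ < 0: lighter water underlies denser water.

113–128 m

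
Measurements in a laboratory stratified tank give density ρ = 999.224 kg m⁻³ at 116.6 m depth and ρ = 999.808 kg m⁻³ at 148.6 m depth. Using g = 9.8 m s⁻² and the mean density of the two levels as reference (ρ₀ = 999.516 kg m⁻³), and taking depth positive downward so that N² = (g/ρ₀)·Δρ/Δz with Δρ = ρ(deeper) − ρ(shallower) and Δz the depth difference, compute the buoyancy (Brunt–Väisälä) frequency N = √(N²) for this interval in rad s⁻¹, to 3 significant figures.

Δρ = 999.808 − 999.224 = 0.584 kg m⁻³ over Δz = 148.6 − 116.6 = 32 m.
N² = (9.8/999.516) × (0.584/32) = 1.7894 × 10⁻⁴ s⁻².
N = √(1.7894 × 10⁻⁴) = 0.013377 rad s⁻¹ ≈ 0.0134 rad s⁻¹.
N² > 0, so the interval is statically stable.

0.0134 rad s⁻¹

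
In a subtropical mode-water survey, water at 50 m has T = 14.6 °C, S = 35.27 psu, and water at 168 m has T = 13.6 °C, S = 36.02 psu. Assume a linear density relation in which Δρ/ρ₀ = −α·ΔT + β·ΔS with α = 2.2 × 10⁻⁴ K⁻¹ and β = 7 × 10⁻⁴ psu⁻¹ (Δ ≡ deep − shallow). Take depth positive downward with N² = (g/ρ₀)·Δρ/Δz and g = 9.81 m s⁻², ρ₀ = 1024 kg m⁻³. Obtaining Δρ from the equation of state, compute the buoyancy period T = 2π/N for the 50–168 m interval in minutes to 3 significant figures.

13.3 min

ΔT = -1.0 K, ΔS = +0.75 psu (deep − shallow).
Δρ/ρ₀ = −αΔT + βΔS = 2.20 × 10⁻⁴ + 5.25 × 10⁻⁴ = 7.45 × 10⁻⁴, so Δρ ≈ 0.7629 kg m⁻³.
N² = (g/ρ₀)·Δρ/Δz = g·(Δρ/ρ₀)/Δz = 9.81 × 7.45 × 10⁻⁴ / 118 = 6.1936 × 10⁻⁵ s⁻².
N = √(6.1936 × 10⁻⁵) = 7.8699 × 10⁻³ rad s⁻¹ → T = 2π/N = 798.38 s = 13.306 min ≈ 13.3 min.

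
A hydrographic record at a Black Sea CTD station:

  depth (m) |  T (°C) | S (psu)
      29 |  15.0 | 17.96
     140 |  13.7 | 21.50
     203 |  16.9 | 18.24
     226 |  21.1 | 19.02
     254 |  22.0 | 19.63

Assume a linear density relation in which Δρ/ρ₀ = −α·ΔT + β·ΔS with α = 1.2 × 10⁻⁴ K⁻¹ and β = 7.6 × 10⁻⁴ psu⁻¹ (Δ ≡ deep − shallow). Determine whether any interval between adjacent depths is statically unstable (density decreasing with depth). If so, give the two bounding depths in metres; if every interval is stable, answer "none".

140–203 m

Evaluate Δρ/ρ₀ = −αΔT + βΔS across each adjacent pair:
  29–140 m: −αΔT+βΔS = −(1.2 × 10⁻⁴)(-1.3)+(7.6 × 10⁻⁴)(+3.54) = 2.8 × 10⁻³ → stable
  140–203 m: −αΔT+βΔS = −(1.2 × 10⁻⁴)(+3.2)+(7.6 × 10⁻⁴)(-3.26) = -2.9 × 10⁻³ → UNSTABLE
  203–226 m: −αΔT+βΔS = −(1.2 × 10⁻⁴)(+4.2)+(7.6 × 10⁻⁴)(+0.78) = 8.9 × 10⁻⁵ → stable
  226–254 m: −αΔT+βΔS = −(1.2 × 10⁻⁴)(+0.9)+(7.6 × 10⁻⁴)(+0.61) = 3.6 × 10⁻⁴ → stable
The 140–203 m interval has Δρ < 0: lighter water underlies denser water.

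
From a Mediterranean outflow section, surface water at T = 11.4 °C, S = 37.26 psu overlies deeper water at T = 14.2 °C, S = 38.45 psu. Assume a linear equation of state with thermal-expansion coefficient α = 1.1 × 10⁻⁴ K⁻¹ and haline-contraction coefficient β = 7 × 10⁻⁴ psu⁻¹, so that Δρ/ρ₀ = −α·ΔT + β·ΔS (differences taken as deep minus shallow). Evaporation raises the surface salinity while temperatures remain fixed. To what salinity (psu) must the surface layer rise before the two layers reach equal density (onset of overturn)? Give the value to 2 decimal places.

38.01 psu

Neutral buoyancy requires −α(T_deep − T_surf) + β(S_deep − S_surf′) = 0.
S_surf′ = S_deep − (α/β)·ΔT = 38.45 − (1.1 × 10⁻⁴/7 × 10⁻⁴)·(+2.8) = 38.0100 psu.
Increase required: 38.0100 − 37.26 = 0.7500 psu.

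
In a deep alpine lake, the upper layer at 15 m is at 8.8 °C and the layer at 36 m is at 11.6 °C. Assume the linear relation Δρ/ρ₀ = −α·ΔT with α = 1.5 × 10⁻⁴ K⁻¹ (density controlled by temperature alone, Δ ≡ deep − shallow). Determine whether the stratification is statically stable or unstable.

ΔT = 11.6 − 8.8 = +2.8 K, so Δρ/ρ₀ = −αΔT = -4.20 × 10⁻⁴.
Δρ/ρ₀ < 0, so Δρ < 0: deeper water is lighter → statically unstable; the column would overturn.

unstable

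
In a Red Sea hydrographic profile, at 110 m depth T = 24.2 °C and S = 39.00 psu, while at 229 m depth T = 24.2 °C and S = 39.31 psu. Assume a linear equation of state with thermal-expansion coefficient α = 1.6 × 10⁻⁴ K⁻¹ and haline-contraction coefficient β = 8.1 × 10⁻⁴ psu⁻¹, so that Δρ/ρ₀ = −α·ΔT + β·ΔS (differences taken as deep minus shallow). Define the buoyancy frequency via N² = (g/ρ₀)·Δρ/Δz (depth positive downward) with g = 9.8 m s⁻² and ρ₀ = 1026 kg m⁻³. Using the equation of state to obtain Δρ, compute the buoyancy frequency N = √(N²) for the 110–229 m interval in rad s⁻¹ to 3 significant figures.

4.55 × 10⁻³ rad s⁻¹

ΔT = +0.0 K, ΔS = +0.31 psu (deep − shallow).
Δρ/ρ₀ = −αΔT + βΔS = 0 + 2.511 × 10⁻⁴ = 2.511 × 10⁻⁴, so Δρ ≈ 0.2576 kg m⁻³.
N² = (g/ρ₀)·Δρ/Δz = g·(Δρ/ρ₀)/Δz = 9.8 × 2.511 × 10⁻⁴ / 119 = 2.0679 × 10⁻⁵ s⁻².
N = √(2.0679 × 10⁻⁵) = 4.5474 × 10⁻³ rad s⁻¹ ≈ 4.55 × 10⁻³ rad s⁻¹.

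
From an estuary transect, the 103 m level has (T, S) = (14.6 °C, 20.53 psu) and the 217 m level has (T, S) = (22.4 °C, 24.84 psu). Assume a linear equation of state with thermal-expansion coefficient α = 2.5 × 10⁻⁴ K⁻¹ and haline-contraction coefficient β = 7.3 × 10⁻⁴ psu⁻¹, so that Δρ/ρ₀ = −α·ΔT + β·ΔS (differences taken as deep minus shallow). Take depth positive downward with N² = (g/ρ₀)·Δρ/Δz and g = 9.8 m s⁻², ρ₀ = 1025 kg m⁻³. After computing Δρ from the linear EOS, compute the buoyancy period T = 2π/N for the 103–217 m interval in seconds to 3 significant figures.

620 s

ΔT = +7.8 K, ΔS = +4.31 psu (deep − shallow).
Δρ/ρ₀ = −αΔT + βΔS = -1.95 × 10⁻³ + 3.1463 × 10⁻³ = 1.1963 × 10⁻³, so Δρ ≈ 1.226 kg m⁻³.
N² = (g/ρ₀)·Δρ/Δz = g·(Δρ/ρ₀)/Δz = 9.8 × 1.1963 × 10⁻³ / 114 = 1.0284 × 10⁻⁴ s⁻².
N = √(1.0284 × 10⁻⁴) = 0.010141 rad s⁻¹ → T = 2π/N = 619.58 s ≈ 620 s.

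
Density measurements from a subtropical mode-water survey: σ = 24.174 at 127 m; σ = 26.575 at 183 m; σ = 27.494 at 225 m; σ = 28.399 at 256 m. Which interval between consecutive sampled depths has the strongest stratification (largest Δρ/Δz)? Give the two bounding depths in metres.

127–183 m

Compute the density gradient over each adjacent pair:
  127–183 m: Δρ/Δz = 2.401/56 = 0.043 kg m⁻⁴
  183–225 m: Δρ/Δz = 0.919/42 = 0.022 kg m⁻⁴
  225–256 m: Δρ/Δz = 0.905/31 = 0.029 kg m⁻⁴
The largest gradient is in the 127–183 m interval — the pycnocline.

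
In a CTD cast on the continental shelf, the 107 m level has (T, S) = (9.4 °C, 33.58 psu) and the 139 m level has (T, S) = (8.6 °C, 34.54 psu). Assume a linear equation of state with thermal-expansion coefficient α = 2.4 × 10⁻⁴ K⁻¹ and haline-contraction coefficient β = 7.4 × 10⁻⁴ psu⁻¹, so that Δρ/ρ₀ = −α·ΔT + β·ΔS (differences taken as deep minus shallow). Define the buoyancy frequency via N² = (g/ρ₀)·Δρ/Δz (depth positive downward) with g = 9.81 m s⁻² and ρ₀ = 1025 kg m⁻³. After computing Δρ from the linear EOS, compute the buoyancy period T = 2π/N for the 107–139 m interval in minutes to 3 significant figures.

6.30 min

ΔT = -0.8 K, ΔS = +0.96 psu (deep − shallow).
Δρ/ρ₀ = −αΔT + βΔS = 1.92 × 10⁻⁴ + 7.104 × 10⁻⁴ = 9.024 × 10⁻⁴, so Δρ ≈ 0.9250 kg m⁻³.
N² = (g/ρ₀)·Δρ/Δz = g·(Δρ/ρ₀)/Δz = 9.81 × 9.024 × 10⁻⁴ / 32 = 2.7664 × 10⁻⁴ s⁻².
N = √(2.7664 × 10⁻⁴) = 0.016632 rad s⁻¹ → T = 2π/N = 377.78 s = 6.2963 min ≈ 6.30 min.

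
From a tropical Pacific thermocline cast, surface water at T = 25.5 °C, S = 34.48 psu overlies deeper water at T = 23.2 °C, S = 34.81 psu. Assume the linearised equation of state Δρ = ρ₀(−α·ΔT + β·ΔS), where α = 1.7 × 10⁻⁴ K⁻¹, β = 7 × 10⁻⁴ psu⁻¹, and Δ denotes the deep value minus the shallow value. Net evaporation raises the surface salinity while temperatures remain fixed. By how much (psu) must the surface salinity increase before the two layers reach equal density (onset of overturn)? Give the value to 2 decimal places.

Neutral buoyancy requires −α(T_deep − T_surf) + β(S_deep − S_surf′) = 0.
S_surf′ = S_deep − (α/β)·ΔT = 34.81 − (1.7 × 10⁻⁴/7 × 10⁻⁴)·(-2.3) = 35.3686 psu.
Increase required: 35.3686 − 34.48 = 0.8886 psu.

0.89 psu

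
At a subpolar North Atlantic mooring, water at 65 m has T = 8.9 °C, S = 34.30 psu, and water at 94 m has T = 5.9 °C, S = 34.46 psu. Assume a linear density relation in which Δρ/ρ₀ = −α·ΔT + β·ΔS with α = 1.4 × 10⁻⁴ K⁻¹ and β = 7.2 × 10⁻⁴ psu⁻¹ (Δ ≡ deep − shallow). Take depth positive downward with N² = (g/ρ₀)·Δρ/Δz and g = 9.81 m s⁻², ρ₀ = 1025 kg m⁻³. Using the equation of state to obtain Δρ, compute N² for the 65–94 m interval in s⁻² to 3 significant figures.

ΔT = -3.0 K, ΔS = +0.16 psu (deep − shallow).
Δρ/ρ₀ = −αΔT + βΔS = 4.20 × 10⁻⁴ + 1.152 × 10⁻⁴ = 5.352 × 10⁻⁴, so Δρ ≈ 0.5486 kg m⁻³.
N² = (g/ρ₀)·Δρ/Δz = g·(Δρ/ρ₀)/Δz = 9.81 × 5.352 × 10⁻⁴ / 29 = 1.8105 × 10⁻⁴ s⁻² ≈ 1.81 × 10⁻⁴ s⁻².

1.81 × 10⁻⁴ s⁻²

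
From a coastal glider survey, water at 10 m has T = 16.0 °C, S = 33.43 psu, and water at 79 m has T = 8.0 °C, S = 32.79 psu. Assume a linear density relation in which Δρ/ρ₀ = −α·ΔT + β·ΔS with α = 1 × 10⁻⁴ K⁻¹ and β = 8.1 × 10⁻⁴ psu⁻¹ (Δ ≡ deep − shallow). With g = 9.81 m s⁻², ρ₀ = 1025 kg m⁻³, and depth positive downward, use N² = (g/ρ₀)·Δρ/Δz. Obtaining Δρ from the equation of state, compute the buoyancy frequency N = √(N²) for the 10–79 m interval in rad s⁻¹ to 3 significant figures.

ΔT = -8.0 K, ΔS = -0.64 psu (deep − shallow).
Δρ/ρ₀ = −αΔT + βΔS = 8.00 × 10⁻⁴ − 5.184 × 10⁻⁴ = 2.816 × 10⁻⁴, so Δρ ≈ 0.2886 kg m⁻³.
N² = (g/ρ₀)·Δρ/Δz = g·(Δρ/ρ₀)/Δz = 9.81 × 2.816 × 10⁻⁴ / 69 = 4.0036 × 10⁻⁵ s⁻².
N = √(4.0036 × 10⁻⁵) = 6.3274 × 10⁻³ rad s⁻¹ ≈ 6.33 × 10⁻³ rad s⁻¹.

6.33 × 10⁻³ rad s⁻¹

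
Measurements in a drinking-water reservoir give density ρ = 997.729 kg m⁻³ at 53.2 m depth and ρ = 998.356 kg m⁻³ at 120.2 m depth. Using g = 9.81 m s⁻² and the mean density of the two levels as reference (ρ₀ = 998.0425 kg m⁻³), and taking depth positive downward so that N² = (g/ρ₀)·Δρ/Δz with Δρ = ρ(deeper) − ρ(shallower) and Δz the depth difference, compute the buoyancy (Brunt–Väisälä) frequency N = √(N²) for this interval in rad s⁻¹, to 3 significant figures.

Δρ = 998.356 − 997.729 = 0.627 kg m⁻³ over Δz = 120.2 − 53.2 = 67 m.
N² = (9.81/998.0425) × (0.627/67) = 9.1984 × 10⁻⁵ s⁻².
N = √(9.1984 × 10⁻⁵) = 9.5908 × 10⁻³ rad s⁻¹ ≈ 9.59 × 10⁻³ rad s⁻¹.

9.59 × 10⁻³ rad s⁻¹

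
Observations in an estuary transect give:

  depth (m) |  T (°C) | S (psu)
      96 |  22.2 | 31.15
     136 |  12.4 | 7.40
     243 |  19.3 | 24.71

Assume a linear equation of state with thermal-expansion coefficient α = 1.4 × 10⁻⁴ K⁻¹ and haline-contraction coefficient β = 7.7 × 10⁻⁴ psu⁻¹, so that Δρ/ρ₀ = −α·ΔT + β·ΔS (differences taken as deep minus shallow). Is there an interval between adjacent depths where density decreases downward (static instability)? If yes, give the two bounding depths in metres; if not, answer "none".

96–136 m

Evaluate Δρ/ρ₀ = −αΔT + βΔS across each adjacent pair:
  96–136 m: −αΔT+βΔS = −(1.4 × 10⁻⁴)(-9.8)+(7.7 × 10⁻⁴)(-23.75) = -0.017 → UNSTABLE
  136–243 m: −αΔT+βΔS = −(1.4 × 10⁻⁴)(+6.9)+(7.7 × 10⁻⁴)(+17.31) = 0.012 → stable
The 96–136 m interval has Δρ < 0: lighter water underlies denser water.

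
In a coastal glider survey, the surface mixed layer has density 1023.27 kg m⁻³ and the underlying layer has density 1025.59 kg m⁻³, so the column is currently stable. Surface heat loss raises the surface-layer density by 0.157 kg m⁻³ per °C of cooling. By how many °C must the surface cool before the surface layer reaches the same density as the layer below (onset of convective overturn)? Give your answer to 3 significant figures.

14.8 °C

Density deficit of the surface layer: 1025.59 − 1023.27 = 2.32 kg m⁻³.
Required change = 2.32 / 0.157 = 14.8 °C.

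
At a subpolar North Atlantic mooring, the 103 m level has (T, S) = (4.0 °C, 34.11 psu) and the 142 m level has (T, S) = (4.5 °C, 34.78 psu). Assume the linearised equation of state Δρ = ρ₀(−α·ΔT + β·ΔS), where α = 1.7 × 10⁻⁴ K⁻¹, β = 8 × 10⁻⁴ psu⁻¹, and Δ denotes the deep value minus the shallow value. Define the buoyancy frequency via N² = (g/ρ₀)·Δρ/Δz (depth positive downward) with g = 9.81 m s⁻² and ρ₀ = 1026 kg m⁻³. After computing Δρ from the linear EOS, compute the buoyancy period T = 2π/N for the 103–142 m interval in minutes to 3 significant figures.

9.83 min

ΔT = +0.5 K, ΔS = +0.67 psu (deep − shallow).
Δρ/ρ₀ = −αΔT + βΔS = -8.50 × 10⁻⁵ + 5.36 × 10⁻⁴ = 4.51 × 10⁻⁴, so Δρ ≈ 0.4627 kg m⁻³.
N² = (g/ρ₀)·Δρ/Δz = g·(Δρ/ρ₀)/Δz = 9.81 × 4.51 × 10⁻⁴ / 39 = 1.1344 × 10⁻⁴ s⁻².
N = √(1.1344 × 10⁻⁴) = 0.010651 rad s⁻¹ → T = 2π/N = 589.92 s = 9.8320 min ≈ 9.83 min.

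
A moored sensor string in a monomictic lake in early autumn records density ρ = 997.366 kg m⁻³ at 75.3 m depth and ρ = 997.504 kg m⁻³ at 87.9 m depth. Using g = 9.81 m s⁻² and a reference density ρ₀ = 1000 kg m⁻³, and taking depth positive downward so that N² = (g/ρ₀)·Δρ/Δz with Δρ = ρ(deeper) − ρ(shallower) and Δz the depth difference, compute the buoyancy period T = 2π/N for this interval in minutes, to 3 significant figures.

Δρ = 997.504 − 997.366 = 0.138 kg m⁻³ over Δz = 87.9 − 75.3 = 12.6 m.
N² = (9.81/1000) × (0.138/12.6) = 1.0744 × 10⁻⁴ s⁻².
N = √(1.0744 × 10⁻⁴) = 0.010365 rad s⁻¹, so T = 2π/N = 606.19 s = 10.103 min ≈ 10.1 min.
Since Δρ > 0 the layer is stably stratified.

10.1 min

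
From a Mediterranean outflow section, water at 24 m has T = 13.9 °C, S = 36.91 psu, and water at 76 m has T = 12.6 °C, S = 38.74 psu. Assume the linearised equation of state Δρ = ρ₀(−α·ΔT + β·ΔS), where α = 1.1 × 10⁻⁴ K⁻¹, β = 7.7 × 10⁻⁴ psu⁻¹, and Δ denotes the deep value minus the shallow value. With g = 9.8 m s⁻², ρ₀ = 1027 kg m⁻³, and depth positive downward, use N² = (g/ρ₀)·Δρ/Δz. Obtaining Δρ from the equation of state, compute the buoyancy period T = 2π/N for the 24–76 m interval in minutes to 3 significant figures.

ΔT = -1.3 K, ΔS = +1.83 psu (deep − shallow).
Δρ/ρ₀ = −αΔT + βΔS = 1.43 × 10⁻⁴ + 1.4091 × 10⁻³ = 1.5521 × 10⁻³, so Δρ ≈ 1.594 kg m⁻³.
N² = (g/ρ₀)·Δρ/Δz = g·(Δρ/ρ₀)/Δz = 9.8 × 1.5521 × 10⁻³ / 52 = 2.9251 × 10⁻⁴ s⁻².
N = √(2.9251 × 10⁻⁴) = 0.017103 rad s⁻¹ → T = 2π/N = 367.37 s = 6.1228 min ≈ 6.12 min.

6.12 min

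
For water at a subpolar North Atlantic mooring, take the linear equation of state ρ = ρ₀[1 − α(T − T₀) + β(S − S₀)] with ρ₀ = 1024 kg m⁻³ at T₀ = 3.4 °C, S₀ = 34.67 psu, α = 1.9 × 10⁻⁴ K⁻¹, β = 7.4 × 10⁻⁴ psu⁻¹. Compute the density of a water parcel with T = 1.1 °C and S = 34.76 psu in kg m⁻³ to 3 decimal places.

T − T₀ = -2.3 K, S − S₀ = +0.09 psu.
Bracket = 1 − α·(-2.3) + β·(+0.09) = 1 + (5.036 × 10⁻⁴) = 1.0005036.
ρ = 1024 × 1.0005036 = 1024.516 kg m⁻³.

1024.516 kg m⁻³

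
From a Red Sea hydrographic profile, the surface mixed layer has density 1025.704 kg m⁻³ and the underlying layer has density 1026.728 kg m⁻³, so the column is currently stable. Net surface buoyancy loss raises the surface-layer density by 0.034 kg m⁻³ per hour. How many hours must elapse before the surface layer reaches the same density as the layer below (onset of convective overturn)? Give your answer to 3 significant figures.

30.1 hours

Density deficit of the surface layer: 1026.728 − 1025.704 = 1.024 kg m⁻³.
Required change = 1.024 / 0.034 = 30.1 hours.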